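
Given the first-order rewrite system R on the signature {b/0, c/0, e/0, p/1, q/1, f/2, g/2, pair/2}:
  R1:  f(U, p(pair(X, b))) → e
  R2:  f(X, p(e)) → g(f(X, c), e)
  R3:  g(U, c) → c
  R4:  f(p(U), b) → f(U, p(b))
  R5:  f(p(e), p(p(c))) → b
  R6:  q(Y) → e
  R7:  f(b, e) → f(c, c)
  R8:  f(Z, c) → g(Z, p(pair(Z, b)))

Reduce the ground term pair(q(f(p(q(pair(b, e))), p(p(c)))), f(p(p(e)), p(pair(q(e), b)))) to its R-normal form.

pair(e, e)

1. pair(q(f(p(q(pair(b, e))), p(p(c)))), f(p(p(e)), p(pair(q(e), b))))  →  pair(e, f(p(p(e)), p(pair(q(e), b))))   [R6 at 1]
2. pair(e, f(p(p(e)), p(pair(q(e), b))))  →  pair(e, e)   [R1 at 2]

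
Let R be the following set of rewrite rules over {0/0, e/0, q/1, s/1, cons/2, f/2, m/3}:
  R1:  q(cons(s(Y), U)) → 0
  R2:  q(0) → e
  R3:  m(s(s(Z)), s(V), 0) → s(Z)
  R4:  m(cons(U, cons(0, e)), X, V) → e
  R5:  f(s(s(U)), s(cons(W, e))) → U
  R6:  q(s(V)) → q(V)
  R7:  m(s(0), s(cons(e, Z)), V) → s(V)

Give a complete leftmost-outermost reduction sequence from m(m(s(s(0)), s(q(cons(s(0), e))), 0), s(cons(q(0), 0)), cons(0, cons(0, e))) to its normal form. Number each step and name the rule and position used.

1. m(m(s(s(0)), s(q(cons(s(0), e))), 0), s(cons(q(0), 0)), cons(0, cons(0, e)))  →  m(s(0), s(cons(q(0), 0)), cons(0, cons(0, e)))   [R3 at 1]
2. m(s(0), s(cons(q(0), 0)), cons(0, cons(0, e)))  →  m(s(0), s(cons(e, 0)), cons(0, cons(0, e)))   [R2 at 2.1.1]
3. m(s(0), s(cons(e, 0)), cons(0, cons(0, e)))  →  s(cons(0, cons(0, e)))   [R7 at ε]

s(cons(0, cons(0, e)))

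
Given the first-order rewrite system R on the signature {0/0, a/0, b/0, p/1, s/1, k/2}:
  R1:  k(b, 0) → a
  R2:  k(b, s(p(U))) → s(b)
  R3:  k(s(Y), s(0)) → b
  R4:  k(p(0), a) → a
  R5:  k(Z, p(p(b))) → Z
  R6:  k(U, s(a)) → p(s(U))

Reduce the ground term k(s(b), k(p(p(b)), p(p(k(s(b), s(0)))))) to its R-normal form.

s(b)

1. k(s(b), k(p(p(b)), p(p(k(s(b), s(0))))))  →  k(s(b), k(p(p(b)), p(p(b))))   [R3 at 2.2.1.1]
2. k(s(b), k(p(p(b)), p(p(b))))  →  k(s(b), p(p(b)))   [R5 at 2]
3. k(s(b), p(p(b)))  →  s(b)   [R5 at ε]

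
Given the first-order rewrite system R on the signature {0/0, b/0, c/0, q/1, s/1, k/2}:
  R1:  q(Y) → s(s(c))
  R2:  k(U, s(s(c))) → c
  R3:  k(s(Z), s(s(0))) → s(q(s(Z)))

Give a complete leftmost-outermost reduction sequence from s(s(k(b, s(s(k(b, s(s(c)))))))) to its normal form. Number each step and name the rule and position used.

s(s(c))

1. s(s(k(b, s(s(k(b, s(s(c))))))))  →  s(s(k(b, s(s(c)))))   [R2 at 1.1.2.1.1]
2. s(s(k(b, s(s(c)))))  →  s(s(c))   [R2 at 1.1]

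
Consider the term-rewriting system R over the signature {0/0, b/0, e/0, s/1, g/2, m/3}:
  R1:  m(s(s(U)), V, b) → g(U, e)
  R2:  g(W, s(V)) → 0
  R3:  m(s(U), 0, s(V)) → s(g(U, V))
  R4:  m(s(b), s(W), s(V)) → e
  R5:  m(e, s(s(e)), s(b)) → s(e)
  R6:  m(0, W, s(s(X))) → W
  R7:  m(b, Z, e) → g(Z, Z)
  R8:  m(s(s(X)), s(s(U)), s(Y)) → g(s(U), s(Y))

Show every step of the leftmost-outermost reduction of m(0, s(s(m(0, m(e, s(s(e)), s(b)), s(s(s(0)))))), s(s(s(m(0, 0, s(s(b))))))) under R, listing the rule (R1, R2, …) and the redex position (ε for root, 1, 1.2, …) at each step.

1. m(0, s(s(m(0, m(e, s(s(e)), s(b)), s(s(s(0)))))), s(s(s(m(0, 0, s(s(b)))))))  →  s(s(m(0, m(e, s(s(e)), s(b)), s(s(s(0))))))   [R6 at ε]
2. s(s(m(0, m(e, s(s(e)), s(b)), s(s(s(0))))))  →  s(s(m(e, s(s(e)), s(b))))   [R6 at 1.1]
3. s(s(m(e, s(s(e)), s(b))))  →  s(s(s(e)))   [R5 at 1.1]

s(s(s(e)))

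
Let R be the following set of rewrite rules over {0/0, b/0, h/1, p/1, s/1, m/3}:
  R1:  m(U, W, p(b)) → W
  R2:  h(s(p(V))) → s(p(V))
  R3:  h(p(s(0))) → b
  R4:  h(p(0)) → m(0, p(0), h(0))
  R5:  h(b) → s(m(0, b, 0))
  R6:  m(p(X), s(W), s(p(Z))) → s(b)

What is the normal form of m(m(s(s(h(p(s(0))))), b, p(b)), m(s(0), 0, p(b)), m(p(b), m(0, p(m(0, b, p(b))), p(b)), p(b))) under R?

0

1. m(m(s(s(h(p(s(0))))), b, p(b)), m(s(0), 0, p(b)), m(p(b), m(0, p(m(0, b, p(b))), p(b)), p(b)))  →  m(b, m(s(0), 0, p(b)), m(p(b), m(0, p(m(0, b, p(b))), p(b)), p(b)))   [R1 at 1]
2. m(b, m(s(0), 0, p(b)), m(p(b), m(0, p(m(0, b, p(b))), p(b)), p(b)))  →  m(b, 0, m(p(b), m(0, p(m(0, b, p(b))), p(b)), p(b)))   [R1 at 2]
3. m(b, 0, m(p(b), m(0, p(m(0, b, p(b))), p(b)), p(b)))  →  m(b, 0, m(0, p(m(0, b, p(b))), p(b)))   [R1 at 3]
4. m(b, 0, m(0, p(m(0, b, p(b))), p(b)))  →  m(b, 0, p(m(0, b, p(b))))   [R1 at 3]
5. m(b, 0, p(m(0, b, p(b))))  →  m(b, 0, p(b))   [R1 at 3.1]
6. m(b, 0, p(b))  →  0   [R1 at ε]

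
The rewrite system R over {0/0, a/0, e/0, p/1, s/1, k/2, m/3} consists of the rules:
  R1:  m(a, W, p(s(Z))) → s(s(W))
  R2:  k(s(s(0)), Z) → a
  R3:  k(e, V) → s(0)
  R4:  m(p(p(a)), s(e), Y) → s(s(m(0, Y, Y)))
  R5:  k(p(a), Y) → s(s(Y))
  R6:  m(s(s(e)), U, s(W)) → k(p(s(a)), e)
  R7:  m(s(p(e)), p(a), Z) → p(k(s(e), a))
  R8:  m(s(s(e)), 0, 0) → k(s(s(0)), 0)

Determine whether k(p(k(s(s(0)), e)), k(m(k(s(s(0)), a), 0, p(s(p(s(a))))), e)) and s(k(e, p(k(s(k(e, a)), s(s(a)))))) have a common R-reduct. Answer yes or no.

Reduce t₁ = k(p(k(s(s(0)), e)), k(m(k(s(s(0)), a), 0, p(s(p(s(a))))), e)):
1. k(p(k(s(s(0)), e)), k(m(k(s(s(0)), a), 0, p(s(p(s(a))))), e))  →  k(p(a), k(m(k(s(s(0)), a), 0, p(s(p(s(a))))), e))   [R2 at 1.1]
2. k(p(a), k(m(k(s(s(0)), a), 0, p(s(p(s(a))))), e))  →  s(s(k(m(k(s(s(0)), a), 0, p(s(p(s(a))))), e)))   [R5 at ε]
3. s(s(k(m(k(s(s(0)), a), 0, p(s(p(s(a))))), e)))  →  s(s(k(m(a, 0, p(s(p(s(a))))), e)))   [R2 at 1.1.1.1]
4. s(s(k(m(a, 0, p(s(p(s(a))))), e)))  →  s(s(k(s(s(0)), e)))   [R1 at 1.1.1]
5. s(s(k(s(s(0)), e)))  →  s(s(a))   [R2 at 1.1]

Reduce t₂ = s(k(e, p(k(s(k(e, a)), s(s(a)))))):
1. s(k(e, p(k(s(k(e, a)), s(s(a))))))  →  s(s(0))   [R3 at 1]

no — NF(t₁) = s(s(a)), NF(t₂) = s(s(0))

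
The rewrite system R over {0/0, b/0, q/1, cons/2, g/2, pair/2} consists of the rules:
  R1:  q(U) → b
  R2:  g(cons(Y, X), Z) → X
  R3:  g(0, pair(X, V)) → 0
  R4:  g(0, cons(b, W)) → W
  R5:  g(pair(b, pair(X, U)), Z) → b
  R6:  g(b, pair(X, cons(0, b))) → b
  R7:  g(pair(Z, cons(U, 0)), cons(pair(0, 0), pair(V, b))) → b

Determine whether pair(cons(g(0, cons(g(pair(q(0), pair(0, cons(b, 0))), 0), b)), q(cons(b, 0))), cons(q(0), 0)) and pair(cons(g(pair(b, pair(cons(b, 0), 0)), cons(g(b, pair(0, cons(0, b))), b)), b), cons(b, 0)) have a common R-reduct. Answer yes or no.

Reduce t₁ = pair(cons(g(0, cons(g(pair(q(0), pair(0, cons(b, 0))), 0), b)), q(cons(b, 0))), cons(q(0), 0)):
1. pair(cons(g(0, cons(g(pair(q(0), pair(0, cons(b, 0))), 0), b)), q(cons(b, 0))), cons(q(0), 0))  →  pair(cons(g(0, cons(g(pair(b, pair(0, cons(b, 0))), 0), b)), q(cons(b, 0))), cons(q(0), 0))   [R1 at 1.1.2.1.1.1]
2. pair(cons(g(0, cons(g(pair(b, pair(0, cons(b, 0))), 0), b)), q(cons(b, 0))), cons(q(0), 0))  →  pair(cons(g(0, cons(b, b)), q(cons(b, 0))), cons(q(0), 0))   [R5 at 1.1.2.1]
3. pair(cons(g(0, cons(b, b)), q(cons(b, 0))), cons(q(0), 0))  →  pair(cons(b, q(cons(b, 0))), cons(q(0), 0))   [R4 at 1.1]
4. pair(cons(b, q(cons(b, 0))), cons(q(0), 0))  →  pair(cons(b, b), cons(q(0), 0))   [R1 at 1.2]
5. pair(cons(b, b), cons(q(0), 0))  →  pair(cons(b, b), cons(b, 0))   [R1 at 2.1]

Reduce t₂ = pair(cons(g(pair(b, pair(cons(b, 0), 0)), cons(g(b, pair(0, cons(0, b))), b)), b), cons(b, 0)):
1. pair(cons(g(pair(b, pair(cons(b, 0), 0)), cons(g(b, pair(0, cons(0, b))), b)), b), cons(b, 0))  →  pair(cons(b, b), cons(b, 0))   [R5 at 1.1]

yes — NF(t₁) = pair(cons(b, b), cons(b, 0)), NF(t₂) = pair(cons(b, b), cons(b, 0))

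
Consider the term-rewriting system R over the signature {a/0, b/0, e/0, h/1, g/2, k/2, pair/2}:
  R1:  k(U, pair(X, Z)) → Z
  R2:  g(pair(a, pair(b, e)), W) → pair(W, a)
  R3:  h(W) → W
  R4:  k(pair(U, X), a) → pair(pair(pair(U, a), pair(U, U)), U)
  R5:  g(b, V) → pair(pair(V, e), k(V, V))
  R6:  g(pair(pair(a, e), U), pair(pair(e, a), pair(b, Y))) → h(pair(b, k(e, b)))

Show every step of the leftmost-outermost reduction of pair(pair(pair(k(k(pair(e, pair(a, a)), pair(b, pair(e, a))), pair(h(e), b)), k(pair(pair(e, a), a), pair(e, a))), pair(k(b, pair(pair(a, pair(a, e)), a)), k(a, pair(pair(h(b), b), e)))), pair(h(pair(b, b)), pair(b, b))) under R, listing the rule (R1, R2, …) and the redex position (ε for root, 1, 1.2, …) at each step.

pair(pair(pair(b, a), pair(a, e)), pair(pair(b, b), pair(b, b)))

1. pair(pair(pair(k(k(pair(e, pair(a, a)), pair(b, pair(e, a))), pair(h(e), b)), k(pair(pair(e, a), a), pair(e, a))), pair(k(b, pair(pair(a, pair(a, e)), a)), k(a, pair(pair(h(b), b), e)))), pair(h(pair(b, b)), pair(b, b)))  →  pair(pair(pair(b, k(pair(pair(e, a), a), pair(e, a))), pair(k(b, pair(pair(a, pair(a, e)), a)), k(a, pair(pair(h(b), b), e)))), pair(h(pair(b, b)), pair(b, b)))   [R1 at 1.1.1]
2. pair(pair(pair(b, k(pair(pair(e, a), a), pair(e, a))), pair(k(b, pair(pair(a, pair(a, e)), a)), k(a, pair(pair(h(b), b), e)))), pair(h(pair(b, b)), pair(b, b)))  →  pair(pair(pair(b, a), pair(k(b, pair(pair(a, pair(a, e)), a)), k(a, pair(pair(h(b), b), e)))), pair(h(pair(b, b)), pair(b, b)))   [R1 at 1.1.2]
3. pair(pair(pair(b, a), pair(k(b, pair(pair(a, pair(a, e)), a)), k(a, pair(pair(h(b), b), e)))), pair(h(pair(b, b)), pair(b, b)))  →  pair(pair(pair(b, a), pair(a, k(a, pair(pair(h(b), b), e)))), pair(h(pair(b, b)), pair(b, b)))   [R1 at 1.2.1]
4. pair(pair(pair(b, a), pair(a, k(a, pair(pair(h(b), b), e)))), pair(h(pair(b, b)), pair(b, b)))  →  pair(pair(pair(b, a), pair(a, e)), pair(h(pair(b, b)), pair(b, b)))   [R1 at 1.2.2]
5. pair(pair(pair(b, a), pair(a, e)), pair(h(pair(b, b)), pair(b, b)))  →  pair(pair(pair(b, a), pair(a, e)), pair(pair(b, b), pair(b, b)))   [R3 at 2.1]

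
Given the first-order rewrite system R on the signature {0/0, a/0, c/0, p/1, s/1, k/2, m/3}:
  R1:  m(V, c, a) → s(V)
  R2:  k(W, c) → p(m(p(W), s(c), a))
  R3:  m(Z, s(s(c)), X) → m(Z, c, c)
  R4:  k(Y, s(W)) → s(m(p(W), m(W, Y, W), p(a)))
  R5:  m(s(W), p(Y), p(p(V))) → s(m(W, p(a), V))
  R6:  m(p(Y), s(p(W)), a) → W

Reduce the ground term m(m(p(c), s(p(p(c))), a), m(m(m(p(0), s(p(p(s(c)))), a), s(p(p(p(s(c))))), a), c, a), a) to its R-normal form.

p(s(c))

1. m(m(p(c), s(p(p(c))), a), m(m(m(p(0), s(p(p(s(c)))), a), s(p(p(p(s(c))))), a), c, a), a)  →  m(p(c), m(m(m(p(0), s(p(p(s(c)))), a), s(p(p(p(s(c))))), a), c, a), a)   [R6 at 1]
2. m(p(c), m(m(m(p(0), s(p(p(s(c)))), a), s(p(p(p(s(c))))), a), c, a), a)  →  m(p(c), s(m(m(p(0), s(p(p(s(c)))), a), s(p(p(p(s(c))))), a)), a)   [R1 at 2]
3. m(p(c), s(m(m(p(0), s(p(p(s(c)))), a), s(p(p(p(s(c))))), a)), a)  →  m(p(c), s(m(p(s(c)), s(p(p(p(s(c))))), a)), a)   [R6 at 2.1.1]
4. m(p(c), s(m(p(s(c)), s(p(p(p(s(c))))), a)), a)  →  m(p(c), s(p(p(s(c)))), a)   [R6 at 2.1]
5. m(p(c), s(p(p(s(c)))), a)  →  p(s(c))   [R6 at ε]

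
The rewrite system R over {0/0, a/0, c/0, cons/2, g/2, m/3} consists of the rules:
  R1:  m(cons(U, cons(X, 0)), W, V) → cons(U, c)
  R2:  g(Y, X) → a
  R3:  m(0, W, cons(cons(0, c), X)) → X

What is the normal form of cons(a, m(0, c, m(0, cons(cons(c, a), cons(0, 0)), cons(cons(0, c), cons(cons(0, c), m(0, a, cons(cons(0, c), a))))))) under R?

1. cons(a, m(0, c, m(0, cons(cons(c, a), cons(0, 0)), cons(cons(0, c), cons(cons(0, c), m(0, a, cons(cons(0, c), a)))))))  →  cons(a, m(0, c, cons(cons(0, c), m(0, a, cons(cons(0, c), a)))))   [R3 at 2.3]
2. cons(a, m(0, c, cons(cons(0, c), m(0, a, cons(cons(0, c), a)))))  →  cons(a, m(0, a, cons(cons(0, c), a)))   [R3 at 2]
3. cons(a, m(0, a, cons(cons(0, c), a)))  →  cons(a, a)   [R3 at 2]

cons(a, a)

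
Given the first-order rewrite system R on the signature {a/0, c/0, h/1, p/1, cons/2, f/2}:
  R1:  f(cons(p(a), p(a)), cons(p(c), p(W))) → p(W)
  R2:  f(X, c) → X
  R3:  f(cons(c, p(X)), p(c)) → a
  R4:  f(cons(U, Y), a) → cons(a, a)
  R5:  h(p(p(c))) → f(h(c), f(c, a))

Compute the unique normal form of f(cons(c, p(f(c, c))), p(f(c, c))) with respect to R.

1. f(cons(c, p(f(c, c))), p(f(c, c)))  →  f(cons(c, p(c)), p(f(c, c)))   [R2 at 1.2.1]
2. f(cons(c, p(c)), p(f(c, c)))  →  f(cons(c, p(c)), p(c))   [R2 at 2.1]
3. f(cons(c, p(c)), p(c))  →  a   [R3 at ε]

a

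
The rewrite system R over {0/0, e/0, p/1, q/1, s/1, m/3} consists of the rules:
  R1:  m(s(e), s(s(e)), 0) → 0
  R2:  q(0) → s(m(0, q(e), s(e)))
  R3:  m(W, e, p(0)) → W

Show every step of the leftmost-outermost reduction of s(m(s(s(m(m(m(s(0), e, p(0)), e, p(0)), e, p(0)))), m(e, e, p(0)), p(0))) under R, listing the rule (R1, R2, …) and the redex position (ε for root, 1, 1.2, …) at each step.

s(s(s(s(0))))

1. s(m(s(s(m(m(m(s(0), e, p(0)), e, p(0)), e, p(0)))), m(e, e, p(0)), p(0)))  →  s(m(s(s(m(m(s(0), e, p(0)), e, p(0)))), m(e, e, p(0)), p(0)))   [R3 at 1.1.1.1]
2. s(m(s(s(m(m(s(0), e, p(0)), e, p(0)))), m(e, e, p(0)), p(0)))  →  s(m(s(s(m(s(0), e, p(0)))), m(e, e, p(0)), p(0)))   [R3 at 1.1.1.1]
3. s(m(s(s(m(s(0), e, p(0)))), m(e, e, p(0)), p(0)))  →  s(m(s(s(s(0))), m(e, e, p(0)), p(0)))   [R3 at 1.1.1.1]
4. s(m(s(s(s(0))), m(e, e, p(0)), p(0)))  →  s(m(s(s(s(0))), e, p(0)))   [R3 at 1.2]
5. s(m(s(s(s(0))), e, p(0)))  →  s(s(s(s(0))))   [R3 at 1]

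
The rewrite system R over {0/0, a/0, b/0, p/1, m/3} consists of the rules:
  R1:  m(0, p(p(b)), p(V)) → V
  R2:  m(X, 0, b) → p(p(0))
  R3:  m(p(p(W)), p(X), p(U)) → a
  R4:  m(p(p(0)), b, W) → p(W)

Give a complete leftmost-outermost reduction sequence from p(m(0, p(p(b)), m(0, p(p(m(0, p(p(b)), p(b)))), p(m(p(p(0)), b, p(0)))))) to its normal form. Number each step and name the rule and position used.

p(p(0))

1. p(m(0, p(p(b)), m(0, p(p(m(0, p(p(b)), p(b)))), p(m(p(p(0)), b, p(0))))))  →  p(m(0, p(p(b)), m(0, p(p(b)), p(m(p(p(0)), b, p(0))))))   [R1 at 1.3.2.1.1]
2. p(m(0, p(p(b)), m(0, p(p(b)), p(m(p(p(0)), b, p(0))))))  →  p(m(0, p(p(b)), m(p(p(0)), b, p(0))))   [R1 at 1.3]
3. p(m(0, p(p(b)), m(p(p(0)), b, p(0))))  →  p(m(0, p(p(b)), p(p(0))))   [R4 at 1.3]
4. p(m(0, p(p(b)), p(p(0))))  →  p(p(0))   [R1 at 1]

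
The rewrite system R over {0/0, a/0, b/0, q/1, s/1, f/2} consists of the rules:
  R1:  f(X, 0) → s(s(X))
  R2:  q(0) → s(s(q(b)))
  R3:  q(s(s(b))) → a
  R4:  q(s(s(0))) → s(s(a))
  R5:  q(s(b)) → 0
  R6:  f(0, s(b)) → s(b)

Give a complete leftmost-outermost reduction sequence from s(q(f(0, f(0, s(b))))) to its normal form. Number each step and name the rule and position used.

s(0)

1. s(q(f(0, f(0, s(b)))))  →  s(q(f(0, s(b))))   [R6 at 1.1.2]
2. s(q(f(0, s(b))))  →  s(q(s(b)))   [R6 at 1.1]
3. s(q(s(b)))  →  s(0)   [R5 at 1]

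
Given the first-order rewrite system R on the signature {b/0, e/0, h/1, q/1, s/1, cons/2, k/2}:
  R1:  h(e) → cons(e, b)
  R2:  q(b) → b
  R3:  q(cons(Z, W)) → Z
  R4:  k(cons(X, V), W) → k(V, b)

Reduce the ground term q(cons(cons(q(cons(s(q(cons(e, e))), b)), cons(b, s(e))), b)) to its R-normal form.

1. q(cons(cons(q(cons(s(q(cons(e, e))), b)), cons(b, s(e))), b))  →  cons(q(cons(s(q(cons(e, e))), b)), cons(b, s(e)))   [R3 at ε]
2. cons(q(cons(s(q(cons(e, e))), b)), cons(b, s(e)))  →  cons(s(q(cons(e, e))), cons(b, s(e)))   [R3 at 1]
3. cons(s(q(cons(e, e))), cons(b, s(e)))  →  cons(s(e), cons(b, s(e)))   [R3 at 1.1]

cons(s(e), cons(b, s(e)))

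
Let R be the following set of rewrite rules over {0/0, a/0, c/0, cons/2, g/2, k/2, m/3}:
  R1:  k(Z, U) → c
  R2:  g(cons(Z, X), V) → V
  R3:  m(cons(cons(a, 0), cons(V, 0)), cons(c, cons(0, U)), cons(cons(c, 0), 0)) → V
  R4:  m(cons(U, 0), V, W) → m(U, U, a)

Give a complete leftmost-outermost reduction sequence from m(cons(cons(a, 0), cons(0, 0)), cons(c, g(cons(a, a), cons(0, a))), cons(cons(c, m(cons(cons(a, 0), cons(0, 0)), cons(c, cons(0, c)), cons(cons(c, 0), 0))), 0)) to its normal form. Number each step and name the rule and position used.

0

1. m(cons(cons(a, 0), cons(0, 0)), cons(c, g(cons(a, a), cons(0, a))), cons(cons(c, m(cons(cons(a, 0), cons(0, 0)), cons(c, cons(0, c)), cons(cons(c, 0), 0))), 0))  →  m(cons(cons(a, 0), cons(0, 0)), cons(c, cons(0, a)), cons(cons(c, m(cons(cons(a, 0), cons(0, 0)), cons(c, cons(0, c)), cons(cons(c, 0), 0))), 0))   [R2 at 2.2]
2. m(cons(cons(a, 0), cons(0, 0)), cons(c, cons(0, a)), cons(cons(c, m(cons(cons(a, 0), cons(0, 0)), cons(c, cons(0, c)), cons(cons(c, 0), 0))), 0))  →  m(cons(cons(a, 0), cons(0, 0)), cons(c, cons(0, a)), cons(cons(c, 0), 0))   [R3 at 3.1.2]
3. m(cons(cons(a, 0), cons(0, 0)), cons(c, cons(0, a)), cons(cons(c, 0), 0))  →  0   [R3 at ε]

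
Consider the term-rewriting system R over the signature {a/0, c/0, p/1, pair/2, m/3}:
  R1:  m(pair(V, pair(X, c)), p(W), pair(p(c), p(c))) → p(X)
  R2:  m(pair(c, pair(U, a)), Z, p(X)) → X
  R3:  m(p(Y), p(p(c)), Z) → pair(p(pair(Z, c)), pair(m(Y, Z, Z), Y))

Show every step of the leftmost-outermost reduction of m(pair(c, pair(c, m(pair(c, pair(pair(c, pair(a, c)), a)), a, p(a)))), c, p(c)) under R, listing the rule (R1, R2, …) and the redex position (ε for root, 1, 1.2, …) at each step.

c

1. m(pair(c, pair(c, m(pair(c, pair(pair(c, pair(a, c)), a)), a, p(a)))), c, p(c))  →  m(pair(c, pair(c, a)), c, p(c))   [R2 at 1.2.2]
2. m(pair(c, pair(c, a)), c, p(c))  →  c   [R2 at ε]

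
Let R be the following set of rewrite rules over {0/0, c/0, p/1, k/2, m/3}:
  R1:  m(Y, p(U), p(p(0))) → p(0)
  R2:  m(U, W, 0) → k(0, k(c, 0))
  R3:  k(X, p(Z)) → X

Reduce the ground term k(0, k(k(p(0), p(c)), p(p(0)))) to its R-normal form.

1. k(0, k(k(p(0), p(c)), p(p(0))))  →  k(0, k(p(0), p(c)))   [R3 at 2]
2. k(0, k(p(0), p(c)))  →  k(0, p(0))   [R3 at 2]
3. k(0, p(0))  →  0   [R3 at ε]

0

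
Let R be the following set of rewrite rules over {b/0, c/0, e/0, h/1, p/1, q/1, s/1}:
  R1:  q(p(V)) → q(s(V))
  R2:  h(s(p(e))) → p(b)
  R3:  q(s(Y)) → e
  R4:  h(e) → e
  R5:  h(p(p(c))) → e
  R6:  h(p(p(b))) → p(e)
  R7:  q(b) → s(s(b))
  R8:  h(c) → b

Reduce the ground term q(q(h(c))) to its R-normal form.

e

1. q(q(h(c)))  →  q(q(b))   [R8 at 1.1]
2. q(q(b))  →  q(s(s(b)))   [R7 at 1]
3. q(s(s(b)))  →  e   [R3 at ε]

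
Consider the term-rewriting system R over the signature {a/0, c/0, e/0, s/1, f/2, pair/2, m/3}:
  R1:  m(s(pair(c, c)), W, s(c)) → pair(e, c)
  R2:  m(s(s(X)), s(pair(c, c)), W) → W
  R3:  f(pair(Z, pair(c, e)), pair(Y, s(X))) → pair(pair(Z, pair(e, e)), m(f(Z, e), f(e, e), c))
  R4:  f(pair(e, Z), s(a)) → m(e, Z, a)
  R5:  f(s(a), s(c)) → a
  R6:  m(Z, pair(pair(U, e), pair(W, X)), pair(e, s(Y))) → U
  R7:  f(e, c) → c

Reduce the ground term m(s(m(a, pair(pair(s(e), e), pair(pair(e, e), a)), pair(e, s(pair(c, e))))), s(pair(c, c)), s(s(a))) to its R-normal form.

1. m(s(m(a, pair(pair(s(e), e), pair(pair(e, e), a)), pair(e, s(pair(c, e))))), s(pair(c, c)), s(s(a)))  →  m(s(s(e)), s(pair(c, c)), s(s(a)))   [R6 at 1.1]
2. m(s(s(e)), s(pair(c, c)), s(s(a)))  →  s(s(a))   [R2 at ε]

s(s(a))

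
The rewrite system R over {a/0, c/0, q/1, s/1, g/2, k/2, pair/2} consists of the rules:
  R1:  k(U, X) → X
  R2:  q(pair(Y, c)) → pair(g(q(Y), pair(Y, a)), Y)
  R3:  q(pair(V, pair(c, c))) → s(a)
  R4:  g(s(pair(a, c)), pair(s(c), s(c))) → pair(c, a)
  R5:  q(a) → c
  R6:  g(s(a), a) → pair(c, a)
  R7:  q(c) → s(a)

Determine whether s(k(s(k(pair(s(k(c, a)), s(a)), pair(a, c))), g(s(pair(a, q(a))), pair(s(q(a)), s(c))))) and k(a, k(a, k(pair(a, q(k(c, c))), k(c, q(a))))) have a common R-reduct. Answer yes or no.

no — NF(t₁) = s(pair(c, a)), NF(t₂) = c

Reduce t₁ = s(k(s(k(pair(s(k(c, a)), s(a)), pair(a, c))), g(s(pair(a, q(a))), pair(s(q(a)), s(c))))):
1. s(k(s(k(pair(s(k(c, a)), s(a)), pair(a, c))), g(s(pair(a, q(a))), pair(s(q(a)), s(c)))))  →  s(g(s(pair(a, q(a))), pair(s(q(a)), s(c))))   [R1 at 1]
2. s(g(s(pair(a, q(a))), pair(s(q(a)), s(c))))  →  s(g(s(pair(a, c)), pair(s(q(a)), s(c))))   [R5 at 1.1.1.2]
3. s(g(s(pair(a, c)), pair(s(q(a)), s(c))))  →  s(g(s(pair(a, c)), pair(s(c), s(c))))   [R5 at 1.2.1.1]
4. s(g(s(pair(a, c)), pair(s(c), s(c))))  →  s(pair(c, a))   [R4 at 1]

Reduce t₂ = k(a, k(a, k(pair(a, q(k(c, c))), k(c, q(a))))):
1. k(a, k(a, k(pair(a, q(k(c, c))), k(c, q(a)))))  →  k(a, k(pair(a, q(k(c, c))), k(c, q(a))))   [R1 at ε]
2. k(a, k(pair(a, q(k(c, c))), k(c, q(a))))  →  k(pair(a, q(k(c, c))), k(c, q(a)))   [R1 at ε]
3. k(pair(a, q(k(c, c))), k(c, q(a)))  →  k(c, q(a))   [R1 at ε]
4. k(c, q(a))  →  q(a)   [R1 at ε]
5. q(a)  →  c   [R5 at ε]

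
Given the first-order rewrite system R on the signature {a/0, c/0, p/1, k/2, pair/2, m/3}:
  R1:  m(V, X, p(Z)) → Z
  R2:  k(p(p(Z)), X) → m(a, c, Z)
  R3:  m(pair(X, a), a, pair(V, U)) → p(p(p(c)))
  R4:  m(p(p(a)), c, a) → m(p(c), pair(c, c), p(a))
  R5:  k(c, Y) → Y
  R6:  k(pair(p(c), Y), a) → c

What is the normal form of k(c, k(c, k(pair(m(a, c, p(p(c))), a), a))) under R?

1. k(c, k(c, k(pair(m(a, c, p(p(c))), a), a)))  →  k(c, k(pair(m(a, c, p(p(c))), a), a))   [R5 at ε]
2. k(c, k(pair(m(a, c, p(p(c))), a), a))  →  k(pair(m(a, c, p(p(c))), a), a)   [R5 at ε]
3. k(pair(m(a, c, p(p(c))), a), a)  →  k(pair(p(c), a), a)   [R1 at 1.1]
4. k(pair(p(c), a), a)  →  c   [R6 at ε]

c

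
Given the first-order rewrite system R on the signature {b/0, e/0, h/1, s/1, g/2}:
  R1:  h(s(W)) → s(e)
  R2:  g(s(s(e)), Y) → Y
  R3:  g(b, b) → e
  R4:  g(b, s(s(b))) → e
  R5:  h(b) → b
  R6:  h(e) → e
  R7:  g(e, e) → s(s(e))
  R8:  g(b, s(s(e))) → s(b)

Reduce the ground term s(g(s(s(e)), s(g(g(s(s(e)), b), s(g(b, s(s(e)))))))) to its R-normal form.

s(s(e))

1. s(g(s(s(e)), s(g(g(s(s(e)), b), s(g(b, s(s(e))))))))  →  s(s(g(g(s(s(e)), b), s(g(b, s(s(e)))))))   [R2 at 1]
2. s(s(g(g(s(s(e)), b), s(g(b, s(s(e)))))))  →  s(s(g(b, s(g(b, s(s(e)))))))   [R2 at 1.1.1]
3. s(s(g(b, s(g(b, s(s(e)))))))  →  s(s(g(b, s(s(b)))))   [R8 at 1.1.2.1]
4. s(s(g(b, s(s(b)))))  →  s(s(e))   [R4 at 1.1]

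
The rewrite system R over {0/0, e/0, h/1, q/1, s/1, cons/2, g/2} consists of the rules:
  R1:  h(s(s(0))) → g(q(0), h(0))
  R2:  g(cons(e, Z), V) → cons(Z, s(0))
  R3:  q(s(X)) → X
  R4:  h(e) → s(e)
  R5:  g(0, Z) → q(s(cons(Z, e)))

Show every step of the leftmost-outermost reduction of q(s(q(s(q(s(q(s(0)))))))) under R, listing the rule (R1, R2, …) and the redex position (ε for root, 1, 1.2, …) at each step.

0

1. q(s(q(s(q(s(q(s(0))))))))  →  q(s(q(s(q(s(0))))))   [R3 at ε]
2. q(s(q(s(q(s(0))))))  →  q(s(q(s(0))))   [R3 at ε]
3. q(s(q(s(0))))  →  q(s(0))   [R3 at ε]
4. q(s(0))  →  0   [R3 at ε]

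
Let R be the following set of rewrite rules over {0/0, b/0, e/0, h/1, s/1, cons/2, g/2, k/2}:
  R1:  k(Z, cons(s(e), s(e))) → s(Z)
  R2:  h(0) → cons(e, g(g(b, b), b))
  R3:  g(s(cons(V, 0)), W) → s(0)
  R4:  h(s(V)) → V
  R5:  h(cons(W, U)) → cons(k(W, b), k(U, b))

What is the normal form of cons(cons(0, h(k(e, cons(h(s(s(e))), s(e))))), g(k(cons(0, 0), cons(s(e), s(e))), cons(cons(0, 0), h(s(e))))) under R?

1. cons(cons(0, h(k(e, cons(h(s(s(e))), s(e))))), g(k(cons(0, 0), cons(s(e), s(e))), cons(cons(0, 0), h(s(e)))))  →  cons(cons(0, h(k(e, cons(s(e), s(e))))), g(k(cons(0, 0), cons(s(e), s(e))), cons(cons(0, 0), h(s(e)))))   [R4 at 1.2.1.2.1]
2. cons(cons(0, h(k(e, cons(s(e), s(e))))), g(k(cons(0, 0), cons(s(e), s(e))), cons(cons(0, 0), h(s(e)))))  →  cons(cons(0, h(s(e))), g(k(cons(0, 0), cons(s(e), s(e))), cons(cons(0, 0), h(s(e)))))   [R1 at 1.2.1]
3. cons(cons(0, h(s(e))), g(k(cons(0, 0), cons(s(e), s(e))), cons(cons(0, 0), h(s(e)))))  →  cons(cons(0, e), g(k(cons(0, 0), cons(s(e), s(e))), cons(cons(0, 0), h(s(e)))))   [R4 at 1.2]
4. cons(cons(0, e), g(k(cons(0, 0), cons(s(e), s(e))), cons(cons(0, 0), h(s(e)))))  →  cons(cons(0, e), g(s(cons(0, 0)), cons(cons(0, 0), h(s(e)))))   [R1 at 2.1]
5. cons(cons(0, e), g(s(cons(0, 0)), cons(cons(0, 0), h(s(e)))))  →  cons(cons(0, e), s(0))   [R3 at 2]

cons(cons(0, e), s(0))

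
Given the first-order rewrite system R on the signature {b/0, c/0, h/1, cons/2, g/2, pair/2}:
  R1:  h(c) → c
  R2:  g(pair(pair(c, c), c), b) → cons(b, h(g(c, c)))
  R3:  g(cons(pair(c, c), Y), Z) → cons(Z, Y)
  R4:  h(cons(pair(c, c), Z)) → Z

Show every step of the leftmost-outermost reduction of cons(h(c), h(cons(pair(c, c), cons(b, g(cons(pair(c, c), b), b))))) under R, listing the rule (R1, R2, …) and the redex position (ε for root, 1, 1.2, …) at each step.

1. cons(h(c), h(cons(pair(c, c), cons(b, g(cons(pair(c, c), b), b)))))  →  cons(c, h(cons(pair(c, c), cons(b, g(cons(pair(c, c), b), b)))))   [R1 at 1]
2. cons(c, h(cons(pair(c, c), cons(b, g(cons(pair(c, c), b), b)))))  →  cons(c, cons(b, g(cons(pair(c, c), b), b)))   [R4 at 2]
3. cons(c, cons(b, g(cons(pair(c, c), b), b)))  →  cons(c, cons(b, cons(b, b)))   [R3 at 2.2]

cons(c, cons(b, cons(b, b)))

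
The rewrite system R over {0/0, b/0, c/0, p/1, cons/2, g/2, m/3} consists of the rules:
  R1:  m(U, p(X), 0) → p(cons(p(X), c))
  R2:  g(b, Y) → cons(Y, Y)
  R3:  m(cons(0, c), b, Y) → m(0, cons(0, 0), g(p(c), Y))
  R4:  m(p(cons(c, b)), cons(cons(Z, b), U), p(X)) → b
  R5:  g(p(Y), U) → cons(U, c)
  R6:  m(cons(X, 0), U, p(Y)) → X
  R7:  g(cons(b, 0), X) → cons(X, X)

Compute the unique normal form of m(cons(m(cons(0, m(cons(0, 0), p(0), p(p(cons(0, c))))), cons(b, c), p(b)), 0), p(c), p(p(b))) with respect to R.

1. m(cons(m(cons(0, m(cons(0, 0), p(0), p(p(cons(0, c))))), cons(b, c), p(b)), 0), p(c), p(p(b)))  →  m(cons(0, m(cons(0, 0), p(0), p(p(cons(0, c))))), cons(b, c), p(b))   [R6 at ε]
2. m(cons(0, m(cons(0, 0), p(0), p(p(cons(0, c))))), cons(b, c), p(b))  →  m(cons(0, 0), cons(b, c), p(b))   [R6 at 1.2]
3. m(cons(0, 0), cons(b, c), p(b))  →  0   [R6 at ε]

0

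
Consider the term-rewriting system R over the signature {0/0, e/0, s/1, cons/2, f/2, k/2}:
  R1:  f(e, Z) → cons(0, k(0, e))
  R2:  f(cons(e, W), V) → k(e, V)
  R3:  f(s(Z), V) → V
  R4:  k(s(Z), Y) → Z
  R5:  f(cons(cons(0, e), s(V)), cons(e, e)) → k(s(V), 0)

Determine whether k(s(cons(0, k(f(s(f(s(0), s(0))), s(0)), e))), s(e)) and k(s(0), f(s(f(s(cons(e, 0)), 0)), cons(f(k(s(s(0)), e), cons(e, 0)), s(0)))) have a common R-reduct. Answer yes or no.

no — NF(t₁) = cons(0, 0), NF(t₂) = 0

Reduce t₁ = k(s(cons(0, k(f(s(f(s(0), s(0))), s(0)), e))), s(e)):
1. k(s(cons(0, k(f(s(f(s(0), s(0))), s(0)), e))), s(e))  →  cons(0, k(f(s(f(s(0), s(0))), s(0)), e))   [R4 at ε]
2. cons(0, k(f(s(f(s(0), s(0))), s(0)), e))  →  cons(0, k(s(0), e))   [R3 at 2.1]
3. cons(0, k(s(0), e))  →  cons(0, 0)   [R4 at 2]

Reduce t₂ = k(s(0), f(s(f(s(cons(e, 0)), 0)), cons(f(k(s(s(0)), e), cons(e, 0)), s(0)))):
1. k(s(0), f(s(f(s(cons(e, 0)), 0)), cons(f(k(s(s(0)), e), cons(e, 0)), s(0))))  →  0   [R4 at ε]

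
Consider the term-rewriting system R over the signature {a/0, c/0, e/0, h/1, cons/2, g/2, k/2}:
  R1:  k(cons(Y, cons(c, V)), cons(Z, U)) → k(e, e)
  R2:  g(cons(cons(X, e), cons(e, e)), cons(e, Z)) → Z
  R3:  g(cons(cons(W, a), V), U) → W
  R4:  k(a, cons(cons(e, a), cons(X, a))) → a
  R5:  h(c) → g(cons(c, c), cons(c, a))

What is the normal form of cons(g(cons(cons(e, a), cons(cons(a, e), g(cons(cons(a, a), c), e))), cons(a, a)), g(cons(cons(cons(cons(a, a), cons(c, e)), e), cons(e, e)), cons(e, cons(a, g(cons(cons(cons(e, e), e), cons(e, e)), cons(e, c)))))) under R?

1. cons(g(cons(cons(e, a), cons(cons(a, e), g(cons(cons(a, a), c), e))), cons(a, a)), g(cons(cons(cons(cons(a, a), cons(c, e)), e), cons(e, e)), cons(e, cons(a, g(cons(cons(cons(e, e), e), cons(e, e)), cons(e, c))))))  →  cons(e, g(cons(cons(cons(cons(a, a), cons(c, e)), e), cons(e, e)), cons(e, cons(a, g(cons(cons(cons(e, e), e), cons(e, e)), cons(e, c))))))   [R3 at 1]
2. cons(e, g(cons(cons(cons(cons(a, a), cons(c, e)), e), cons(e, e)), cons(e, cons(a, g(cons(cons(cons(e, e), e), cons(e, e)), cons(e, c))))))  →  cons(e, cons(a, g(cons(cons(cons(e, e), e), cons(e, e)), cons(e, c))))   [R2 at 2]
3. cons(e, cons(a, g(cons(cons(cons(e, e), e), cons(e, e)), cons(e, c))))  →  cons(e, cons(a, c))   [R2 at 2.2]

cons(e, cons(a, c))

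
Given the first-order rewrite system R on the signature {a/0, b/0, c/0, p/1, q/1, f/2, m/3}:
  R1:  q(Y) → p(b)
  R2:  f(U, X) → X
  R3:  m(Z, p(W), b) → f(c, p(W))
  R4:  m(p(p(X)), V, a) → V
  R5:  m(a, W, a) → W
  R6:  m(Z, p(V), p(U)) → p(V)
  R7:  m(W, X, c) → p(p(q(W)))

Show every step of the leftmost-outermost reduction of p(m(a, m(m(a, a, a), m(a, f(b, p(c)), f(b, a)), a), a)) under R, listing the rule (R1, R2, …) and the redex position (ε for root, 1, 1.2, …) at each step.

1. p(m(a, m(m(a, a, a), m(a, f(b, p(c)), f(b, a)), a), a))  →  p(m(m(a, a, a), m(a, f(b, p(c)), f(b, a)), a))   [R5 at 1]
2. p(m(m(a, a, a), m(a, f(b, p(c)), f(b, a)), a))  →  p(m(a, m(a, f(b, p(c)), f(b, a)), a))   [R5 at 1.1]
3. p(m(a, m(a, f(b, p(c)), f(b, a)), a))  →  p(m(a, f(b, p(c)), f(b, a)))   [R5 at 1]
4. p(m(a, f(b, p(c)), f(b, a)))  →  p(m(a, p(c), f(b, a)))   [R2 at 1.2]
5. p(m(a, p(c), f(b, a)))  →  p(m(a, p(c), a))   [R2 at 1.3]
6. p(m(a, p(c), a))  →  p(p(c))   [R5 at 1]

p(p(c))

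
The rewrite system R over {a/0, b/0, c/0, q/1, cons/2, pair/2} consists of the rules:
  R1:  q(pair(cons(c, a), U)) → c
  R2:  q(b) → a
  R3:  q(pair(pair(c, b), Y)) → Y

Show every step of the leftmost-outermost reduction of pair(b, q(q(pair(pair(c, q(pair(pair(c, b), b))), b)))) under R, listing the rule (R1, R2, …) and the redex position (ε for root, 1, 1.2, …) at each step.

pair(b, a)

1. pair(b, q(q(pair(pair(c, q(pair(pair(c, b), b))), b))))  →  pair(b, q(q(pair(pair(c, b), b))))   [R3 at 2.1.1.1.2]
2. pair(b, q(q(pair(pair(c, b), b))))  →  pair(b, q(b))   [R3 at 2.1]
3. pair(b, q(b))  →  pair(b, a)   [R2 at 2]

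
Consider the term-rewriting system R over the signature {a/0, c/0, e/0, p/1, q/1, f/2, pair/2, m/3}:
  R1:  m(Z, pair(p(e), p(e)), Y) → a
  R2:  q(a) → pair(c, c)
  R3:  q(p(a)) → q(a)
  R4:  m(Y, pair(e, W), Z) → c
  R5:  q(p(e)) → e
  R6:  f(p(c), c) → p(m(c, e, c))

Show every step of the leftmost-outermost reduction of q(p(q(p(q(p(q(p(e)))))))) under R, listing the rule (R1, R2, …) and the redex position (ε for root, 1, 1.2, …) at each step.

1. q(p(q(p(q(p(q(p(e))))))))  →  q(p(q(p(q(p(e))))))   [R5 at 1.1.1.1.1.1]
2. q(p(q(p(q(p(e))))))  →  q(p(q(p(e))))   [R5 at 1.1.1.1]
3. q(p(q(p(e))))  →  q(p(e))   [R5 at 1.1]
4. q(p(e))  →  e   [R5 at ε]

e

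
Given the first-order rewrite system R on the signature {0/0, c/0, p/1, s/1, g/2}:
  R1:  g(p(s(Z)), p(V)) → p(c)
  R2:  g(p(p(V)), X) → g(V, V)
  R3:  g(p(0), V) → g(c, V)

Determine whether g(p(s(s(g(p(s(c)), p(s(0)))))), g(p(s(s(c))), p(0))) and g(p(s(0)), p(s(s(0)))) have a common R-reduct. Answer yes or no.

yes — NF(t₁) = p(c), NF(t₂) = p(c)

Reduce t₁ = g(p(s(s(g(p(s(c)), p(s(0)))))), g(p(s(s(c))), p(0))):
1. g(p(s(s(g(p(s(c)), p(s(0)))))), g(p(s(s(c))), p(0)))  →  g(p(s(s(p(c)))), g(p(s(s(c))), p(0)))   [R1 at 1.1.1.1]
2. g(p(s(s(p(c)))), g(p(s(s(c))), p(0)))  →  g(p(s(s(p(c)))), p(c))   [R1 at 2]
3. g(p(s(s(p(c)))), p(c))  →  p(c)   [R1 at ε]

Reduce t₂ = g(p(s(0)), p(s(s(0)))):
1. g(p(s(0)), p(s(s(0))))  →  p(c)   [R1 at ε]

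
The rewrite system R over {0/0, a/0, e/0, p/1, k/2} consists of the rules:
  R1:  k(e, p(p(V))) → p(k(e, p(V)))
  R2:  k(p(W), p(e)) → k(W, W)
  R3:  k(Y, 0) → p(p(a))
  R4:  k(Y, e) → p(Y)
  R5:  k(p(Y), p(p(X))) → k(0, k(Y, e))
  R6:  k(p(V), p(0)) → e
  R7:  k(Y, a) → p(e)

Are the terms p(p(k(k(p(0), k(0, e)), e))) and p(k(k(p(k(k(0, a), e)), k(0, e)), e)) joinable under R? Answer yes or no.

no — NF(t₁) = p(p(p(e))), NF(t₂) = p(p(e))

Reduce t₁ = p(p(k(k(p(0), k(0, e)), e))):
1. p(p(k(k(p(0), k(0, e)), e)))  →  p(p(p(k(p(0), k(0, e)))))   [R4 at 1.1]
2. p(p(p(k(p(0), k(0, e)))))  →  p(p(p(k(p(0), p(0)))))   [R4 at 1.1.1.2]
3. p(p(p(k(p(0), p(0)))))  →  p(p(p(e)))   [R6 at 1.1.1]

Reduce t₂ = p(k(k(p(k(k(0, a), e)), k(0, e)), e)):
1. p(k(k(p(k(k(0, a), e)), k(0, e)), e))  →  p(p(k(p(k(k(0, a), e)), k(0, e))))   [R4 at 1]
2. p(p(k(p(k(k(0, a), e)), k(0, e))))  →  p(p(k(p(p(k(0, a))), k(0, e))))   [R4 at 1.1.1.1]
3. p(p(k(p(p(k(0, a))), k(0, e))))  →  p(p(k(p(p(p(e))), k(0, e))))   [R7 at 1.1.1.1.1]
4. p(p(k(p(p(p(e))), k(0, e))))  →  p(p(k(p(p(p(e))), p(0))))   [R4 at 1.1.2]
5. p(p(k(p(p(p(e))), p(0))))  →  p(p(e))   [R6 at 1.1]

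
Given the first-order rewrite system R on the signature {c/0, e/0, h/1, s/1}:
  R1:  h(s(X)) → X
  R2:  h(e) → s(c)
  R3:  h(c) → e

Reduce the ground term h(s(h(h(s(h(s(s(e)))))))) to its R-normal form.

e

1. h(s(h(h(s(h(s(s(e))))))))  →  h(h(s(h(s(s(e))))))   [R1 at ε]
2. h(h(s(h(s(s(e))))))  →  h(h(s(s(e))))   [R1 at 1]
3. h(h(s(s(e))))  →  h(s(e))   [R1 at 1]
4. h(s(e))  →  e   [R1 at ε]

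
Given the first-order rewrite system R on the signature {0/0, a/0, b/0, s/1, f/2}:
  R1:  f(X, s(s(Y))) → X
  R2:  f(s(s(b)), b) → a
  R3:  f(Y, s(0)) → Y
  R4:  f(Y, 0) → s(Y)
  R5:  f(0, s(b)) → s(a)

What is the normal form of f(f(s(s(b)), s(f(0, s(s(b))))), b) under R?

a

1. f(f(s(s(b)), s(f(0, s(s(b))))), b)  →  f(f(s(s(b)), s(0)), b)   [R1 at 1.2.1]
2. f(f(s(s(b)), s(0)), b)  →  f(s(s(b)), b)   [R3 at 1]
3. f(s(s(b)), b)  →  a   [R2 at ε]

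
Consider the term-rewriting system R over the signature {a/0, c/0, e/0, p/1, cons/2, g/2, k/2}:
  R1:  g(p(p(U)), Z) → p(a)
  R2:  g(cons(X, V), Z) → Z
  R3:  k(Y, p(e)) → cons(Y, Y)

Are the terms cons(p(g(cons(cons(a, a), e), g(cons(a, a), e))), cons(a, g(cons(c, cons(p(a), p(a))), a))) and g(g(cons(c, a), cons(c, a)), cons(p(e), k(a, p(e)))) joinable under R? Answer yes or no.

yes — NF(t₁) = cons(p(e), cons(a, a)), NF(t₂) = cons(p(e), cons(a, a))

Reduce t₁ = cons(p(g(cons(cons(a, a), e), g(cons(a, a), e))), cons(a, g(cons(c, cons(p(a), p(a))), a))):
1. cons(p(g(cons(cons(a, a), e), g(cons(a, a), e))), cons(a, g(cons(c, cons(p(a), p(a))), a)))  →  cons(p(g(cons(a, a), e)), cons(a, g(cons(c, cons(p(a), p(a))), a)))   [R2 at 1.1]
2. cons(p(g(cons(a, a), e)), cons(a, g(cons(c, cons(p(a), p(a))), a)))  →  cons(p(e), cons(a, g(cons(c, cons(p(a), p(a))), a)))   [R2 at 1.1]
3. cons(p(e), cons(a, g(cons(c, cons(p(a), p(a))), a)))  →  cons(p(e), cons(a, a))   [R2 at 2.2]

Reduce t₂ = g(g(cons(c, a), cons(c, a)), cons(p(e), k(a, p(e)))):
1. g(g(cons(c, a), cons(c, a)), cons(p(e), k(a, p(e))))  →  g(cons(c, a), cons(p(e), k(a, p(e))))   [R2 at 1]
2. g(cons(c, a), cons(p(e), k(a, p(e))))  →  cons(p(e), k(a, p(e)))   [R2 at ε]
3. cons(p(e), k(a, p(e)))  →  cons(p(e), cons(a, a))   [R3 at 2]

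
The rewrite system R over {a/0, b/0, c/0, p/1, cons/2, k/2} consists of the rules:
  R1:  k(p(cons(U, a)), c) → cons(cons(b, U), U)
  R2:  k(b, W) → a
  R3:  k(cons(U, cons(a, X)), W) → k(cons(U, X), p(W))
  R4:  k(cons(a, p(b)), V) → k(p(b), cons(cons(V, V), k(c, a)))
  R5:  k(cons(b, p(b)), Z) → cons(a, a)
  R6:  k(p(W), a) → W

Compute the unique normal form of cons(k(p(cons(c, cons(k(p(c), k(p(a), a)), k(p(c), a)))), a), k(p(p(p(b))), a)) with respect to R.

cons(cons(c, cons(c, c)), p(p(b)))

1. cons(k(p(cons(c, cons(k(p(c), k(p(a), a)), k(p(c), a)))), a), k(p(p(p(b))), a))  →  cons(cons(c, cons(k(p(c), k(p(a), a)), k(p(c), a))), k(p(p(p(b))), a))   [R6 at 1]
2. cons(cons(c, cons(k(p(c), k(p(a), a)), k(p(c), a))), k(p(p(p(b))), a))  →  cons(cons(c, cons(k(p(c), a), k(p(c), a))), k(p(p(p(b))), a))   [R6 at 1.2.1.2]
3. cons(cons(c, cons(k(p(c), a), k(p(c), a))), k(p(p(p(b))), a))  →  cons(cons(c, cons(c, k(p(c), a))), k(p(p(p(b))), a))   [R6 at 1.2.1]
4. cons(cons(c, cons(c, k(p(c), a))), k(p(p(p(b))), a))  →  cons(cons(c, cons(c, c)), k(p(p(p(b))), a))   [R6 at 1.2.2]
5. cons(cons(c, cons(c, c)), k(p(p(p(b))), a))  →  cons(cons(c, cons(c, c)), p(p(b)))   [R6 at 2]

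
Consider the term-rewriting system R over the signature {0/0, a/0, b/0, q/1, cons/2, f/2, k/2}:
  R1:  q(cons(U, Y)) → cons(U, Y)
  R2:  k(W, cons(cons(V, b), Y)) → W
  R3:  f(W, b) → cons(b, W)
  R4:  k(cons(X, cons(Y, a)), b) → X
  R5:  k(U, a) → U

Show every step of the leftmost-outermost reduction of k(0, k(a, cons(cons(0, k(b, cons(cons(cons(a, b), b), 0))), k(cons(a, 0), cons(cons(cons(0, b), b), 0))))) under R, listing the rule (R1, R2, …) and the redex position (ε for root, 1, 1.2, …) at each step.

0

1. k(0, k(a, cons(cons(0, k(b, cons(cons(cons(a, b), b), 0))), k(cons(a, 0), cons(cons(cons(0, b), b), 0)))))  →  k(0, k(a, cons(cons(0, b), k(cons(a, 0), cons(cons(cons(0, b), b), 0)))))   [R2 at 2.2.1.2]
2. k(0, k(a, cons(cons(0, b), k(cons(a, 0), cons(cons(cons(0, b), b), 0)))))  →  k(0, a)   [R2 at 2]
3. k(0, a)  →  0   [R5 at ε]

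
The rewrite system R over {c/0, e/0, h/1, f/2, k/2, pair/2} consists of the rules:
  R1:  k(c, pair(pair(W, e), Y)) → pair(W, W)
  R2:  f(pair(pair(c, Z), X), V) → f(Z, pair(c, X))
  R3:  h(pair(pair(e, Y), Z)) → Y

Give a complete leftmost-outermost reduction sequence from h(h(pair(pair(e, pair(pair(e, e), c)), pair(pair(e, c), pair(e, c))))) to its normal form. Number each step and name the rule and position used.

e

1. h(h(pair(pair(e, pair(pair(e, e), c)), pair(pair(e, c), pair(e, c)))))  →  h(pair(pair(e, e), c))   [R3 at 1]
2. h(pair(pair(e, e), c))  →  e   [R3 at ε]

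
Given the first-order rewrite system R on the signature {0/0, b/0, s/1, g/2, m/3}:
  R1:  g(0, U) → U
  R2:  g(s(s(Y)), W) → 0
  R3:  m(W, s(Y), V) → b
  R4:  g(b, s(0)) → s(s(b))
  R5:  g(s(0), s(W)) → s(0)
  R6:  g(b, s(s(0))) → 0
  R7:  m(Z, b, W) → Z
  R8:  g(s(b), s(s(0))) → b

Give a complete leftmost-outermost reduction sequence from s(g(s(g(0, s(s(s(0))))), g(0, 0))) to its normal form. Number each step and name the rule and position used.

1. s(g(s(g(0, s(s(s(0))))), g(0, 0)))  →  s(g(s(s(s(s(0)))), g(0, 0)))   [R1 at 1.1.1]
2. s(g(s(s(s(s(0)))), g(0, 0)))  →  s(0)   [R2 at 1]

s(0)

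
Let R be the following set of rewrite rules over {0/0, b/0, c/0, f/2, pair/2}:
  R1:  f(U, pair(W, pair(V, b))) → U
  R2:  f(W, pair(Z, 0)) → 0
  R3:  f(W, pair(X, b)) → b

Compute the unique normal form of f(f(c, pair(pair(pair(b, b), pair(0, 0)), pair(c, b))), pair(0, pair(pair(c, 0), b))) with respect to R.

c

1. f(f(c, pair(pair(pair(b, b), pair(0, 0)), pair(c, b))), pair(0, pair(pair(c, 0), b)))  →  f(c, pair(pair(pair(b, b), pair(0, 0)), pair(c, b)))   [R1 at ε]
2. f(c, pair(pair(pair(b, b), pair(0, 0)), pair(c, b)))  →  c   [R1 at ε]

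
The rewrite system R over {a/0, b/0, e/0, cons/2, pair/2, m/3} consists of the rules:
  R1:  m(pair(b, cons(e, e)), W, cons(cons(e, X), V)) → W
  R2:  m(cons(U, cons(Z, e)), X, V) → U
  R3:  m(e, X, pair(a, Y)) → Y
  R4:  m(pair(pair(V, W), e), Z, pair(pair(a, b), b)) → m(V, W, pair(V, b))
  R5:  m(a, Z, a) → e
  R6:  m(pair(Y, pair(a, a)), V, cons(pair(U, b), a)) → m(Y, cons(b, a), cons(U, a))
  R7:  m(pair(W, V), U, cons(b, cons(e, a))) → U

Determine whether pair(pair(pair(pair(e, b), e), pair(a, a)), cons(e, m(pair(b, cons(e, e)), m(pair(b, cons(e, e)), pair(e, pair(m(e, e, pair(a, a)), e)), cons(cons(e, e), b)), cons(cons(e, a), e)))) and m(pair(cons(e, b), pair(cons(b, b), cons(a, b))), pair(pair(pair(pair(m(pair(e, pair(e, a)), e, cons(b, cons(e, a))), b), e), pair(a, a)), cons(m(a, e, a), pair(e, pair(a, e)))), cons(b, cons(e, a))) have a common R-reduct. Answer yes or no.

yes — NF(t₁) = pair(pair(pair(pair(e, b), e), pair(a, a)), cons(e, pair(e, pair(a, e)))), NF(t₂) = pair(pair(pair(pair(e, b), e), pair(a, a)), cons(e, pair(e, pair(a, e))))

Reduce t₁ = pair(pair(pair(pair(e, b), e), pair(a, a)), cons(e, m(pair(b, cons(e, e)), m(pair(b, cons(e, e)), pair(e, pair(m(e, e, pair(a, a)), e)), cons(cons(e, e), b)), cons(cons(e, a), e)))):
1. pair(pair(pair(pair(e, b), e), pair(a, a)), cons(e, m(pair(b, cons(e, e)), m(pair(b, cons(e, e)), pair(e, pair(m(e, e, pair(a, a)), e)), cons(cons(e, e), b)), cons(cons(e, a), e))))  →  pair(pair(pair(pair(e, b), e), pair(a, a)), cons(e, m(pair(b, cons(e, e)), pair(e, pair(m(e, e, pair(a, a)), e)), cons(cons(e, e), b))))   [R1 at 2.2]
2. pair(pair(pair(pair(e, b), e), pair(a, a)), cons(e, m(pair(b, cons(e, e)), pair(e, pair(m(e, e, pair(a, a)), e)), cons(cons(e, e), b))))  →  pair(pair(pair(pair(e, b), e), pair(a, a)), cons(e, pair(e, pair(m(e, e, pair(a, a)), e))))   [R1 at 2.2]
3. pair(pair(pair(pair(e, b), e), pair(a, a)), cons(e, pair(e, pair(m(e, e, pair(a, a)), e))))  →  pair(pair(pair(pair(e, b), e), pair(a, a)), cons(e, pair(e, pair(a, e))))   [R3 at 2.2.2.1]

Reduce t₂ = m(pair(cons(e, b), pair(cons(b, b), cons(a, b))), pair(pair(pair(pair(m(pair(e, pair(e, a)), e, cons(b, cons(e, a))), b), e), pair(a, a)), cons(m(a, e, a), pair(e, pair(a, e)))), cons(b, cons(e, a))):
1. m(pair(cons(e, b), pair(cons(b, b), cons(a, b))), pair(pair(pair(pair(m(pair(e, pair(e, a)), e, cons(b, cons(e, a))), b), e), pair(a, a)), cons(m(a, e, a), pair(e, pair(a, e)))), cons(b, cons(e, a)))  →  pair(pair(pair(pair(m(pair(e, pair(e, a)), e, cons(b, cons(e, a))), b), e), pair(a, a)), cons(m(a, e, a), pair(e, pair(a, e))))   [R7 at ε]
2. pair(pair(pair(pair(m(pair(e, pair(e, a)), e, cons(b, cons(e, a))), b), e), pair(a, a)), cons(m(a, e, a), pair(e, pair(a, e))))  →  pair(pair(pair(pair(e, b), e), pair(a, a)), cons(m(a, e, a), pair(e, pair(a, e))))   [R7 at 1.1.1.1]
3. pair(pair(pair(pair(e, b), e), pair(a, a)), cons(m(a, e, a), pair(e, pair(a, e))))  →  pair(pair(pair(pair(e, b), e), pair(a, a)), cons(e, pair(e, pair(a, e))))   [R5 at 2.1]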